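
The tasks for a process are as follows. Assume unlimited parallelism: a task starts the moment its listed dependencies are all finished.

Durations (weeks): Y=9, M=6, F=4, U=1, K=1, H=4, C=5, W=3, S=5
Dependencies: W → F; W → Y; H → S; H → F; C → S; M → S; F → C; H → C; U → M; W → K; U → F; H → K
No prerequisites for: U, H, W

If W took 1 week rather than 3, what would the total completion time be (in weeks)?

The binding path is H→F→C→S = 4+4+5+5 = 18; finish at 18 weeks.
The longest path through W is only 17 weeks, so W has float 1.
The critical path is still H→F→C→S; finish is now 18 weeks.

18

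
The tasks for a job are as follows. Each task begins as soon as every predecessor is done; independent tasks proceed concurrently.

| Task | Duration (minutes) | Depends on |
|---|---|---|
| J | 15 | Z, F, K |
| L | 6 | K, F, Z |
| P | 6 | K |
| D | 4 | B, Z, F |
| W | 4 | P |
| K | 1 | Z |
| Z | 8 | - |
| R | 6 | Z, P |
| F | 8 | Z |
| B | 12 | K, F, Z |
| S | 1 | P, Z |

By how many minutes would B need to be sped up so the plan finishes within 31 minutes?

Current finish: 32 minutes; target: 31.
B is on every critical path, so each minute cut from B cuts the finish by one (this holds down to a finish of 31).
Need 32 − 31 = 1 minute off B → B becomes 11 minutes, finish becomes 31.

1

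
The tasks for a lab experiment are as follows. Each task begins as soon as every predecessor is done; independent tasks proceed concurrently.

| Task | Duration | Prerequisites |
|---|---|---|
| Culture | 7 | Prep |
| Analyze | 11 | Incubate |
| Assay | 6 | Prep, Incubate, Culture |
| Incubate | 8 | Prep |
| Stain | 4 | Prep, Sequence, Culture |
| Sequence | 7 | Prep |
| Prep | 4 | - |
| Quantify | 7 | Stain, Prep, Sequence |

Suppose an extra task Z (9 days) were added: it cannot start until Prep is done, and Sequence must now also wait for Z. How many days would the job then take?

Originally the job takes 23 days.
With Z inserted, Sequence now waits for max(Prep, Z).
New critical path: Prep→Z→Sequence→Stain→Quantify = 4+9+7+4+7 = 31 ⇒ 31 days.

31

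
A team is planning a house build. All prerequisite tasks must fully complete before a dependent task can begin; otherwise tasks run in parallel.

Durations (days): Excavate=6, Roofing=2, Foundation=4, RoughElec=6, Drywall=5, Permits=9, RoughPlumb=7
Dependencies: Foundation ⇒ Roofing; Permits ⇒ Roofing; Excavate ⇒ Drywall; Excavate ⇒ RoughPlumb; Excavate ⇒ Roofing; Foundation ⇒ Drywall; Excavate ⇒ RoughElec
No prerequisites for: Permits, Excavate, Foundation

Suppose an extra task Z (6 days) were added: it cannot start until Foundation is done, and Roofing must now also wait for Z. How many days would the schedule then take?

13

Originally the schedule takes 13 days.
With Z inserted, Roofing now waits for max(Permits, Excavate, Foundation, Z).
New critical path: Excavate→RoughPlumb = 6+7 = 13 ⇒ 13 days.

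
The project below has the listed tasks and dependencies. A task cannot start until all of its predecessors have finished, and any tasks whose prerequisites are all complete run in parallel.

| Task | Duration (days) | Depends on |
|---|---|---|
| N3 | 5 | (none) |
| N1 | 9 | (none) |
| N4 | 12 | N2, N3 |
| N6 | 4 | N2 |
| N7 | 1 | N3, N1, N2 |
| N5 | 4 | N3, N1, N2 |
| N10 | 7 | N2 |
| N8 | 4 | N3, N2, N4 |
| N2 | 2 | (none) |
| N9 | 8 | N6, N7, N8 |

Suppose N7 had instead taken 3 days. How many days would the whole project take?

29

The binding path is N3→N4→N8→N9 = 5+12+4+8 = 29; finish at 29 days.
N7 has 11 days of float (longest path through it is 18).
The critical path is still N3→N4→N8→N9; finish is now 29 days.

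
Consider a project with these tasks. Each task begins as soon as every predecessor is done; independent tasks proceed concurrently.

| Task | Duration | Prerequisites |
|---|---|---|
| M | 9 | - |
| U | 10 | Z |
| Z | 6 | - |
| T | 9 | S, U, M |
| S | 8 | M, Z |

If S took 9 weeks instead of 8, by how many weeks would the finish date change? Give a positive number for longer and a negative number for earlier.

Critical path before the change: M→S→T = 9+8+9 = 26 giving 26 weeks.
S is on the critical path; changing it to 9 makes that path 27 weeks.
No other chain overtakes it, so the finish is 27 weeks.
Change in finish: 27 − 26 = +1 weeks.

1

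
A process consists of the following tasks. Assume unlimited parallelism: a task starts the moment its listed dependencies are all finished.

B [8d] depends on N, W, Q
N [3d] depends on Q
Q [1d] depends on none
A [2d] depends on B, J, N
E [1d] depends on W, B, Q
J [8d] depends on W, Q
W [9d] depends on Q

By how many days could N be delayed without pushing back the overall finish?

Q→W→B→A = 1+9+8+2 = 20 sets the makespan at 20 days.
The longest chain containing N totals 14 days.
Float = 20 − 14 = 6.

6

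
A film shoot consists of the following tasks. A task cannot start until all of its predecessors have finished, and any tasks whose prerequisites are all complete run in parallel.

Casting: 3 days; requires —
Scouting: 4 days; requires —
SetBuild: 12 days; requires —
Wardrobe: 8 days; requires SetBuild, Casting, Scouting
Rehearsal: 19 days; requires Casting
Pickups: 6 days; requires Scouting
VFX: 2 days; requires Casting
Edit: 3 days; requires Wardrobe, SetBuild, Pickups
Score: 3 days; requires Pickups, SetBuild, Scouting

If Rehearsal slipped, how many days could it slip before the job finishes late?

1

Critical path: SetBuild→Wardrobe→Edit = 12+8+3 = 23, so the finish is 23 days.
Rehearsal finishes as early as 22 and must finish by 23.
Float = 23 − 22 = 1.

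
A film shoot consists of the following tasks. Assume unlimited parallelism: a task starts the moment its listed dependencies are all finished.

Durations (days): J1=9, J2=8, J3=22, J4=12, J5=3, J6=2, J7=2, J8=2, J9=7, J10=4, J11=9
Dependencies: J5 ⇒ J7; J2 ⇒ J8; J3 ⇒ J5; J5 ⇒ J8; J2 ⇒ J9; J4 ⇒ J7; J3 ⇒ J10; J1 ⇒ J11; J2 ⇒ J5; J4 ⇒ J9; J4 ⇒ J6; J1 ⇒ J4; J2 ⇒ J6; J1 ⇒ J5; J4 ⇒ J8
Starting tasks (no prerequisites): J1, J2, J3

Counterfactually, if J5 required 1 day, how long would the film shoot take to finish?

Baseline: J1→J4→J9 = 9+12+7 = 28 → 28 days.
J5 has 1 day of float (longest path through it is 27).
No other chain overtakes it, so the finish is 28 days.

28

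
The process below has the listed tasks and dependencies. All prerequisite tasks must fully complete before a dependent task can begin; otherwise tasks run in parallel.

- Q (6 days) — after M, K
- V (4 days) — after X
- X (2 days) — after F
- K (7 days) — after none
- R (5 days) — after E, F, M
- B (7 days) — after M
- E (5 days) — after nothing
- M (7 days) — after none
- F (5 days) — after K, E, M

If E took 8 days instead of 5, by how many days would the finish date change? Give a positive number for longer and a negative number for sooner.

1

Critical path before the change: M→F→X→V = 7+5+2+4 = 18 giving 18 days.
E is off the critical path — its longest chain is 16 days, giving 2 of slack.
The binding chain switches to E→F→X→V = 8+5+2+4 = 19; finish 19 days.
Change in finish: 19 − 18 = +1 days.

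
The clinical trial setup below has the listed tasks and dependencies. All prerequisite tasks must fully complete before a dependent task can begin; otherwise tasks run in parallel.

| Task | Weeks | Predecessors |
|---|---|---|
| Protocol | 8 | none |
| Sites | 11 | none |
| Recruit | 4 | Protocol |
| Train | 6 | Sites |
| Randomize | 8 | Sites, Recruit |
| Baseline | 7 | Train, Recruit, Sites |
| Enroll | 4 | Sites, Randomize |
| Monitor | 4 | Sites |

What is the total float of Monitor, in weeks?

9

The longest chain is Protocol→Recruit→Randomize→Enroll = 8+4+8+4 = 24; overall finish 24 weeks.
Longest path through Monitor: 15 weeks (earliest finish 15, latest finish 24).
Float = 24 − 15 = 9.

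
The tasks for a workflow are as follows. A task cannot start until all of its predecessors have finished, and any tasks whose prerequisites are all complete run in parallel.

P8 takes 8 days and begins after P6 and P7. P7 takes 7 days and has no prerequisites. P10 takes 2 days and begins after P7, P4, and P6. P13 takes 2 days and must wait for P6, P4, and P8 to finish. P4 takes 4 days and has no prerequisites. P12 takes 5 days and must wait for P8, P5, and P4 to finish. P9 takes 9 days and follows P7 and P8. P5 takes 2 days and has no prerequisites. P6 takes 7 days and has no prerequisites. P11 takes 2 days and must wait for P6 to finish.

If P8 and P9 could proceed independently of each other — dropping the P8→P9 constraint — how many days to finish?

Original critical path: P6→P8→P9 = 7+8+9 = 24 ⇒ 24 days.
Without P8→P9, P9's earliest start moves from 15 to 7.
New critical path: P6→P8→P12 = 7+8+5 = 20 ⇒ 20 days.

20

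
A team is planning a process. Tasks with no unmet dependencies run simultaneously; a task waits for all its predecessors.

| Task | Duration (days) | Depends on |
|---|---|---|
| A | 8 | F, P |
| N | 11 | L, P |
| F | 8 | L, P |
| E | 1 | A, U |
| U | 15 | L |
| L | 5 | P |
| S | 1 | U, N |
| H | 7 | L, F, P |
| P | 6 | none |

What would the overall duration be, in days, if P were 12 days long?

34

The binding path is P→L→F→A→E = 6+5+8+8+1 = 28; finish at 28 days.
P lies on that path, so at 12 days the path becomes 34 days.
That remains the longest chain; total 34 days.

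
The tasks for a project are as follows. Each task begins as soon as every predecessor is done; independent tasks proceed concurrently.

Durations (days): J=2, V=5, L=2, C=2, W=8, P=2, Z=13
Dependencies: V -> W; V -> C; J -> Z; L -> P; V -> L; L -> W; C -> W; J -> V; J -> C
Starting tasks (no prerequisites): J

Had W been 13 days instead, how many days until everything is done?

Actual critical path: J→V→L→W = 2+5+2+8 = 17 ⇒ 17 days.
Since W is critical, the +5 change carries straight to that chain (now 22 days).
The critical path is still J→V→L→W; finish is now 22 days.

22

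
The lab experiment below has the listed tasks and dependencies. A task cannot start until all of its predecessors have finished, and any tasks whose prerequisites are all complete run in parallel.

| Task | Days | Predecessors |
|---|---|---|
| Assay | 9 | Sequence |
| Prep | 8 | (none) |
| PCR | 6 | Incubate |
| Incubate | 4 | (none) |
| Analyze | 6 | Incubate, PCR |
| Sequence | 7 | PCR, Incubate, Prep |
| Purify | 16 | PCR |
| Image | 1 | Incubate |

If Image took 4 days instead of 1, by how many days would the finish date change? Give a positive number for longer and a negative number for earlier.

Critical path before the change: Incubate→PCR→Sequence→Assay = 4+6+7+9 = 26 giving 26 days.
The longest path through Image is only 5 days, so Image has float 21.
No other chain overtakes it, so the finish is 26 days.
Change in finish: 26 − 26 = +0 days.

0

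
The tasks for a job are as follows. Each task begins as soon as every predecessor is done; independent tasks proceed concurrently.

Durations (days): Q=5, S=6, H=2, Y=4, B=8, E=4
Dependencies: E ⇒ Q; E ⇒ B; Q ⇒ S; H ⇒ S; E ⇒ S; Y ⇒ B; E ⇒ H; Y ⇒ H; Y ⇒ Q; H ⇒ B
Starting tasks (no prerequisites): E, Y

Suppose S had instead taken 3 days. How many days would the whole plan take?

The binding path is E→Q→S = 4+5+6 = 15; finish at 15 days.
Since S is critical, the -3 change carries straight to that chain (now 12 days).
The binding chain switches to E→H→B = 4+2+8 = 14; finish 14 days.

14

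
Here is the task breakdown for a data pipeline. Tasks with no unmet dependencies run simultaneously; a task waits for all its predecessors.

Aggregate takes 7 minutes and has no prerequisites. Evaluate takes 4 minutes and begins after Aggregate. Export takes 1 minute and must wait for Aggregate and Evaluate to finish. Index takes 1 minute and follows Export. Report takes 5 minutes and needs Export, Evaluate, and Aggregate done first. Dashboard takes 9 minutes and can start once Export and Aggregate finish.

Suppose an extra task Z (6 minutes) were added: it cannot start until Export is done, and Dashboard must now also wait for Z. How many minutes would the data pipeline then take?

Originally the data pipeline takes 21 minutes.
With Z inserted, Dashboard now waits for max(Export, Aggregate, Z).
New critical path: Aggregate→Evaluate→Export→Z→Dashboard = 7+4+1+6+9 = 27 ⇒ 27 minutes.

27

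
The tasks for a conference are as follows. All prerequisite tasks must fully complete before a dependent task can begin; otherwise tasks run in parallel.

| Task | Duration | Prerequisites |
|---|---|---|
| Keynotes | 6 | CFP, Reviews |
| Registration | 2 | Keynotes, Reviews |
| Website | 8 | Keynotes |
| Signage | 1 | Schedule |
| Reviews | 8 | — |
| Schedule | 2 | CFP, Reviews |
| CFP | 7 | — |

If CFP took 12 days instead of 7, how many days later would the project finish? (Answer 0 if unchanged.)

4

Baseline: Reviews→Keynotes→Website = 8+6+8 = 22 → 22 days.
The longest path through CFP is only 21 days, so CFP has float 1.
New critical path: CFP→Keynotes→Website = 12+6+8 = 26 ⇒ 26 days.
Change in finish: 26 − 22 = +4 days.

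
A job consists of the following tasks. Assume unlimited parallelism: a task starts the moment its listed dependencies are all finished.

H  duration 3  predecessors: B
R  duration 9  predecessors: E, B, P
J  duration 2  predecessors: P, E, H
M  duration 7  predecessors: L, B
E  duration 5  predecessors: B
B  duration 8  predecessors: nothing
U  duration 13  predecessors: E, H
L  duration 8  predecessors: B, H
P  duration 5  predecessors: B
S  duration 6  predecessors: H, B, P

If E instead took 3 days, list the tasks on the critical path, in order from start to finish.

The binding path is B→E→U = 8+5+13 = 26; finish at 26 days.
Since E is critical, the -2 change carries straight to that chain (now 24 days).
Now B→H→L→M = 8+3+8+7 = 26 is longest, so the finish becomes 26 days.

B, H, L, M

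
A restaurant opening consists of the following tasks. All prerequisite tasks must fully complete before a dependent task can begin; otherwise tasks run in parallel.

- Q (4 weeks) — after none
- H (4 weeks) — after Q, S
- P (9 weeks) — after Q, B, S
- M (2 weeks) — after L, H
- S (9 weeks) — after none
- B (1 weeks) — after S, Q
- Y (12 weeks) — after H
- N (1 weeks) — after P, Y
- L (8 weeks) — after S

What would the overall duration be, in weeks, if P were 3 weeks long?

Baseline: S→H→Y→N = 9+4+12+1 = 26 → 26 weeks.
P is off the critical path — its longest chain is 20 weeks, giving 6 of slack.
The critical path is still S→H→Y→N; finish is now 26 weeks.

26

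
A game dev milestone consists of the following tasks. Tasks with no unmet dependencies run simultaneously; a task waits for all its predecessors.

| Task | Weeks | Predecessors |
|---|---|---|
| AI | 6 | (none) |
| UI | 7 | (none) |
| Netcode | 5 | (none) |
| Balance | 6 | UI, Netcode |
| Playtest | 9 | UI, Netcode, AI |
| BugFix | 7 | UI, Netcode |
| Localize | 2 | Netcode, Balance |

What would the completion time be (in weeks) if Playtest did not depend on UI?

15

With the dependency in place, UI→Playtest = 7+9 = 16 sets the finish at 16 weeks.
Without UI→Playtest, Playtest's earliest start moves from 7 to 6.
The longest chain is now AI→Playtest = 6+9 = 15, so the project takes 15 weeks.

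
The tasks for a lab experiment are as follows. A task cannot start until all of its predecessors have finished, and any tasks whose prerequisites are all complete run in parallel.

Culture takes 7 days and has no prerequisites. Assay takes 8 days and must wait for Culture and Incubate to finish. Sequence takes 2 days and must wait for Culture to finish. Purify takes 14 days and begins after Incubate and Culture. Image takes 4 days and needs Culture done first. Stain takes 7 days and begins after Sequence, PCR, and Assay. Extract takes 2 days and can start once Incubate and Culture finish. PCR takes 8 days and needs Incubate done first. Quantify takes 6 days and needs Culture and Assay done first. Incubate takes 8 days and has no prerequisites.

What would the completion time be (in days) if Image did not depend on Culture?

With the dependency in place, Incubate→PCR→Stain = 8+8+7 = 23 sets the finish at 23 days.
Without Culture→Image, Image's earliest start moves from 7 to 0.
The longest chain is now Incubate→PCR→Stain = 8+8+7 = 23, so the lab experiment takes 23 days.

23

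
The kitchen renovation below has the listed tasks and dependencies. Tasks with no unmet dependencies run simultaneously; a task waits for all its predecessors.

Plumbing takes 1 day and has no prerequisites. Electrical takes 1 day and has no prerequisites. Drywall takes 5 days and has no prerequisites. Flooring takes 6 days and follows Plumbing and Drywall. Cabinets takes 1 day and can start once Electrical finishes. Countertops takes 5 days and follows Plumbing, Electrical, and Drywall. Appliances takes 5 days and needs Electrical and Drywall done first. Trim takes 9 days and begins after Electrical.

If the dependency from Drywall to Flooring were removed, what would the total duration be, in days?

With the dependency in place, Drywall→Flooring = 5+6 = 11 sets the finish at 11 days.
Without Drywall→Flooring, Flooring's earliest start moves from 5 to 1.
After: Electrical→Trim = 1+9 = 10 → 10 days.

10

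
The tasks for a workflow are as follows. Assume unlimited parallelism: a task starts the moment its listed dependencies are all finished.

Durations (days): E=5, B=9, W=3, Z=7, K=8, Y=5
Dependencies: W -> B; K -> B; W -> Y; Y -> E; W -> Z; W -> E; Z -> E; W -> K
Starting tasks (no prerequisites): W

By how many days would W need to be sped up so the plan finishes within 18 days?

Current finish: 20 days; target: 18.
W is on every critical path, so each day cut from W cuts the finish by one (this holds down to a finish of 18).
Need 20 − 18 = 2 days off W → W becomes 1 day, finish becomes 18.

2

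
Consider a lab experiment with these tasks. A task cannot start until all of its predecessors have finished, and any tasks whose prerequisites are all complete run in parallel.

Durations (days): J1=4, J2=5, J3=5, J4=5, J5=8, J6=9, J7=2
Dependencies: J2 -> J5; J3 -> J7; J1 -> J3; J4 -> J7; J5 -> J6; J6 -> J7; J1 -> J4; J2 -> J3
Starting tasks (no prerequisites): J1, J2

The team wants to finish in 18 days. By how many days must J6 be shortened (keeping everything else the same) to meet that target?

Current finish: 24 days; target: 18.
J6 is on every critical path, so each day cut from J6 cuts the finish by one (this holds down to a finish of 16).
Need 24 − 18 = 6 days off J6 → J6 becomes 3 days, finish becomes 18.

6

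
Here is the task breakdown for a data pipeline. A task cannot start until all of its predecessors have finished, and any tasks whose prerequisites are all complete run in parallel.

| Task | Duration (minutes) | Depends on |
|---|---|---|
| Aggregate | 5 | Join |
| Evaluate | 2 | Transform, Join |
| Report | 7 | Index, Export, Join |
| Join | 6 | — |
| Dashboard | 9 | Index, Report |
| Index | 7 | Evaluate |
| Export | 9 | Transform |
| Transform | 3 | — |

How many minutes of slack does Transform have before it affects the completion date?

Join→Evaluate→Index→Report→Dashboard = 6+2+7+7+9 = 31 sets the makespan at 31 minutes.
Longest path through Transform: 28 minutes (earliest finish 3, latest finish 6).
Slack of Transform = 3 − 0 = 3 minutes.

3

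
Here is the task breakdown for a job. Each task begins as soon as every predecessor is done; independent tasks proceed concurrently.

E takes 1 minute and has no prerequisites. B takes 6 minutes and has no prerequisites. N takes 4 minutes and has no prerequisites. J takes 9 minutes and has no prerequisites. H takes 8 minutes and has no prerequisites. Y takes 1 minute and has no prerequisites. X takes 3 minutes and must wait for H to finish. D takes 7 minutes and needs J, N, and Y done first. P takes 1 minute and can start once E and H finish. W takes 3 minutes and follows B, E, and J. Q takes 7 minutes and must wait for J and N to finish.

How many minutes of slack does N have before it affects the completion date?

5

The longest chain is J→D = 9+7 = 16; overall finish 16 minutes.
N finishes as early as 4 and must finish by 9.
So N can slip 9 − 4 = 5 minutes.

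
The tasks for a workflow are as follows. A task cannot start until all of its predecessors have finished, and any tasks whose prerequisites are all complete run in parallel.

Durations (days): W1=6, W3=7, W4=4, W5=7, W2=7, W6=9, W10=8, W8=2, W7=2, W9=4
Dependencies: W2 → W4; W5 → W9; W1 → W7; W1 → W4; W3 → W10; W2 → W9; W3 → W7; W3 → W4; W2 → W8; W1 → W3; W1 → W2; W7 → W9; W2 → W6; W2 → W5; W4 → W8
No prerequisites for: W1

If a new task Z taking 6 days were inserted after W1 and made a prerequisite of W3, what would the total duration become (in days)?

27

Originally the workflow takes 24 days.
With Z inserted, W3 now waits for max(W1, Z).
New critical path: W1→Z→W3→W10 = 6+6+7+8 = 27 ⇒ 27 days.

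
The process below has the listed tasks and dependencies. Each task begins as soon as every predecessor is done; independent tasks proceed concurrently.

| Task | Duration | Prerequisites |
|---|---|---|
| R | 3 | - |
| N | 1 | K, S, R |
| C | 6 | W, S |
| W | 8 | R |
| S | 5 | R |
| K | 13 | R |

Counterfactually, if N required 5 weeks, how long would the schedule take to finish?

As given, the longest chain is R→K→N = 3+13+1 = 17, so the finish is 17 weeks.
Since N is critical, the +4 change carries straight to that chain (now 21 weeks).
That remains the longest chain; total 21 weeks.

21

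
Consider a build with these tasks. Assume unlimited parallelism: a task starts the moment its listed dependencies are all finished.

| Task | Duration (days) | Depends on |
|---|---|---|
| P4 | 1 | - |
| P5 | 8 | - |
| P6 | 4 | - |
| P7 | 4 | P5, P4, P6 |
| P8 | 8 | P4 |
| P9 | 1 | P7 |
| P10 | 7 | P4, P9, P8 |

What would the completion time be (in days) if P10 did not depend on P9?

With the dependency in place, P5→P7→P9→P10 = 8+4+1+7 = 20 sets the finish at 20 days.
Without P9→P10, P10's earliest start moves from 13 to 9.
The longest chain is now P4→P8→P10 = 1+8+7 = 16, so the build takes 16 days.

16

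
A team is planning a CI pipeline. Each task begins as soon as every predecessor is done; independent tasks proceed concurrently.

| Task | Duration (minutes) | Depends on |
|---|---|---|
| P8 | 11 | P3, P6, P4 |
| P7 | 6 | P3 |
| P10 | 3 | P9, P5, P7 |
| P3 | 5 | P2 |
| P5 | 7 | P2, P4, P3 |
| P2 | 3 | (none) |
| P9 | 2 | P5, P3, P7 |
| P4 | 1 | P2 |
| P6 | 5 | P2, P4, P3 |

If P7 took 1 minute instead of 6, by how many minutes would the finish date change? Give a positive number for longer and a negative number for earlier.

Critical path before the change: P2→P3→P6→P8 = 3+5+5+11 = 24 giving 24 minutes.
The longest path through P7 is only 19 minutes, so P7 has float 5.
The critical path is still P2→P3→P6→P8; finish is now 24 minutes.
Change in finish: 24 − 24 = +0 minutes.

0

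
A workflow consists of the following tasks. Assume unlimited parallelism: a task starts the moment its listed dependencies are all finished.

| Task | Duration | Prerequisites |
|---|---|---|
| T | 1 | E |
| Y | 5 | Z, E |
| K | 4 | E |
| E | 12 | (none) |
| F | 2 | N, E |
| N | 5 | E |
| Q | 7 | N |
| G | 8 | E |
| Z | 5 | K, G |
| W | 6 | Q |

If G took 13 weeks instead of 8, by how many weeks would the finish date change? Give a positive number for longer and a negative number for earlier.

5

Actual critical path: E→G→Z→Y = 12+8+5+5 = 30 ⇒ 30 weeks.
G lies on that path, so at 13 weeks the path becomes 35 weeks.
That remains the longest chain; total 35 weeks.
Change in finish: 35 − 30 = +5 weeks.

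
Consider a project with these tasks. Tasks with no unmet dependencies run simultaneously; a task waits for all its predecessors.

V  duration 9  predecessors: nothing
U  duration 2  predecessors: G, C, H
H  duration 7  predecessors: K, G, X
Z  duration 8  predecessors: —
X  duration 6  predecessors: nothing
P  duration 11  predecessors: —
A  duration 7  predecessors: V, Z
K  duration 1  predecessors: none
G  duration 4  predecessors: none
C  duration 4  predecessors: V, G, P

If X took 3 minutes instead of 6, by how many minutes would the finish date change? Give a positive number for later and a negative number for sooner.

As given, the longest chain is P→C→U = 11+4+2 = 17, so the finish is 17 minutes.
X is off the critical path — its longest chain is 15 minutes, giving 2 of slack.
The critical path is still P→C→U; finish is now 17 minutes.
Change in finish: 17 − 17 = +0 minutes.

0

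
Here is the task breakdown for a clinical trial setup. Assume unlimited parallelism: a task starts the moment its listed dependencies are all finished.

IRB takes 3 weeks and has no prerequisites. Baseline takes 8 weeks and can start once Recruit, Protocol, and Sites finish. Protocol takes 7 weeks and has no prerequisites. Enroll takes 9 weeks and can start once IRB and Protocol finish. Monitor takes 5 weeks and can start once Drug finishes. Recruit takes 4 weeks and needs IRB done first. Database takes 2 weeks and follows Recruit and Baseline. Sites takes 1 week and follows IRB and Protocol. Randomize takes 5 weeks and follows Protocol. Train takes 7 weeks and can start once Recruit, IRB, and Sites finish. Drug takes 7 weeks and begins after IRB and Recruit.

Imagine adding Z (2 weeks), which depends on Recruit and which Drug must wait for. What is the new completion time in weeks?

21

Originally the job takes 19 weeks.
With Z inserted, Drug now waits for max(IRB, Recruit, Z).
New critical path: IRB→Recruit→Z→Drug→Monitor = 3+4+2+7+5 = 21 ⇒ 21 weeks.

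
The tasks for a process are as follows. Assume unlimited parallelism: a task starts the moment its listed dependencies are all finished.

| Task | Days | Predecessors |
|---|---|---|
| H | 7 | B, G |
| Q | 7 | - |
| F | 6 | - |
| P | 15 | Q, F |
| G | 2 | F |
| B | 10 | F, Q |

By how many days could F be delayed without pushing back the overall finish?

1

The longest chain is Q→B→H = 7+10+7 = 24; overall finish 24 days.
F finishes as early as 6 and must finish by 7.
Float = 24 − 23 = 1.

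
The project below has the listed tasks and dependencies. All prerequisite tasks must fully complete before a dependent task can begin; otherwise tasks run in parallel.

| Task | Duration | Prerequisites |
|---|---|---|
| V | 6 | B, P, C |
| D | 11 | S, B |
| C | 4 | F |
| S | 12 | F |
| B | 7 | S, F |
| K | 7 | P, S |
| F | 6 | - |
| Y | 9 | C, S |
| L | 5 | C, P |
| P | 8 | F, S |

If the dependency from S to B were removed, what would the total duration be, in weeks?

Before: longest chain F→S→B→D = 6+12+7+11 = 36, finish 36.
Without S→B, B's earliest start moves from 18 to 6.
New critical path: F→S→P→K = 6+12+8+7 = 33 ⇒ 33 weeks.

33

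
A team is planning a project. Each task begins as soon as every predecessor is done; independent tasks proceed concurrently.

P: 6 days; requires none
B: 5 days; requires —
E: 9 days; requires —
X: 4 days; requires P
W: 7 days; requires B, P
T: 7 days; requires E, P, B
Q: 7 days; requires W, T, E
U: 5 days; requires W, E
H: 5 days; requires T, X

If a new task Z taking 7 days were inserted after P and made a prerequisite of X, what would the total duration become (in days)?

Originally the project takes 23 days.
With Z inserted, X now waits for max(P, Z).
New critical path: E→T→Q = 9+7+7 = 23 ⇒ 23 days.

23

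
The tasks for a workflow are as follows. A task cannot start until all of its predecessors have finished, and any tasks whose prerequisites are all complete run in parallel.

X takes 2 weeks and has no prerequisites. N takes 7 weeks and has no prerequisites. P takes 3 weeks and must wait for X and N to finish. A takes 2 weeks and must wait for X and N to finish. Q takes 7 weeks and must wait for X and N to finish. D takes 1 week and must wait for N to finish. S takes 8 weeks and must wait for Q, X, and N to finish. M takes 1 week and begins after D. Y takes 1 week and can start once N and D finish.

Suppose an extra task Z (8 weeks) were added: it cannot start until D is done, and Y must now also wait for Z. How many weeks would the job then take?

22

Originally the job takes 22 weeks.
With Z inserted, Y now waits for max(N, D, Z).
New critical path: N→Q→S = 7+7+8 = 22 ⇒ 22 weeks.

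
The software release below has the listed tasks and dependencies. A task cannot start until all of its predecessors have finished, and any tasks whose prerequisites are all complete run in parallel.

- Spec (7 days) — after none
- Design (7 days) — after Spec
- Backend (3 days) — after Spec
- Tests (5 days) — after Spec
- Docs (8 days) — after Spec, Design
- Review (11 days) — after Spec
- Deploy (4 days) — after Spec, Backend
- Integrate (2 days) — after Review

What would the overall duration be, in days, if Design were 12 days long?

Actual critical path: Spec→Design→Docs = 7+7+8 = 22 ⇒ 22 days.
Since Design is critical, the +5 change carries straight to that chain (now 27 days).
That remains the longest chain; total 27 days.

27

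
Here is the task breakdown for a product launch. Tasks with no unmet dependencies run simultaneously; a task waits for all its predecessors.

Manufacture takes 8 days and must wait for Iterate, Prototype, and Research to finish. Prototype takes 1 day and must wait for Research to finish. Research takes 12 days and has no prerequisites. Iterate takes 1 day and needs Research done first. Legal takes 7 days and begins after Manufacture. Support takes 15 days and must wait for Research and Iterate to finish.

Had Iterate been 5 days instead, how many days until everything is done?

32

Actual critical path: Research→Iterate→Manufacture→Legal = 12+1+8+7 = 28 ⇒ 28 days.
Iterate is on the critical path; changing it to 5 makes that path 32 days.
That remains the longest chain; total 32 days.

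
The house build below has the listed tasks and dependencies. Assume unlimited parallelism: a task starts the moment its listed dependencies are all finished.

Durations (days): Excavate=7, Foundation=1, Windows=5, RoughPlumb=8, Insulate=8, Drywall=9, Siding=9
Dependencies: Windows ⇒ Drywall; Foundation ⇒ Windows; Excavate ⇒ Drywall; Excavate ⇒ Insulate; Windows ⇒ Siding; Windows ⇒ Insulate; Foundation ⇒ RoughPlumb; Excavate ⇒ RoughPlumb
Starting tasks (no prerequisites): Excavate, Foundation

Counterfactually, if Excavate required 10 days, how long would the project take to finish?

Actual critical path: Excavate→Drywall = 7+9 = 16 ⇒ 16 days.
Excavate lies on that path, so at 10 days the path becomes 19 days.
That remains the longest chain; total 19 days.

19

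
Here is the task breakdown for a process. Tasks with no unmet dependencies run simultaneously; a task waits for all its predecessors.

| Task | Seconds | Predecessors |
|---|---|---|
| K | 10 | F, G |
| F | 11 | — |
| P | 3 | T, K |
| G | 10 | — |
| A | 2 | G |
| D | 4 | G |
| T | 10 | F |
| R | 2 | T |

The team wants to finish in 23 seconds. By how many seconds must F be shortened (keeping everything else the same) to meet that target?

Current finish: 24 seconds; target: 23.
F is on every critical path, so each second cut from F cuts the finish by one (this holds down to a finish of 23).
Need 24 − 23 = 1 second off F → F becomes 10 seconds, finish becomes 23.

1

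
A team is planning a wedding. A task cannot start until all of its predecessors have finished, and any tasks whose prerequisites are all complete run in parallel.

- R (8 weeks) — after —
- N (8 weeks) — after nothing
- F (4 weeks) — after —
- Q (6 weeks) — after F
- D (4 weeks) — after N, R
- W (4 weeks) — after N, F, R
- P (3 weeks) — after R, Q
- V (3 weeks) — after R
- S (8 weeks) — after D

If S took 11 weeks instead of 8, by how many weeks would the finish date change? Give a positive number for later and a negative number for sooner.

3

Actual critical path: R→D→S = 8+4+8 = 20 ⇒ 20 weeks.
S is on the critical path; changing it to 11 makes that path 23 weeks.
No other chain overtakes it, so the finish is 23 weeks.
Change in finish: 23 − 20 = +3 weeks.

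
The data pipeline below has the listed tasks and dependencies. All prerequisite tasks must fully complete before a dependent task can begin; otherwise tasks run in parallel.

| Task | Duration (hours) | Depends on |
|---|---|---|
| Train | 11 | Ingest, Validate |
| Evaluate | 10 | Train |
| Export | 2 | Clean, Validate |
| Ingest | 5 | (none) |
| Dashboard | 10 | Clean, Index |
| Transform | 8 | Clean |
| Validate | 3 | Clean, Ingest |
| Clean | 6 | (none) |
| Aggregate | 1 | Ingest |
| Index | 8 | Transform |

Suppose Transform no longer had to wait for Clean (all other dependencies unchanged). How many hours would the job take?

30

Original critical path: Clean→Transform→Index→Dashboard = 6+8+8+10 = 32 ⇒ 32 hours.
Without Clean→Transform, Transform's earliest start moves from 6 to 0.
The longest chain is now Clean→Validate→Train→Evaluate = 6+3+11+10 = 30, so the job takes 30 hours.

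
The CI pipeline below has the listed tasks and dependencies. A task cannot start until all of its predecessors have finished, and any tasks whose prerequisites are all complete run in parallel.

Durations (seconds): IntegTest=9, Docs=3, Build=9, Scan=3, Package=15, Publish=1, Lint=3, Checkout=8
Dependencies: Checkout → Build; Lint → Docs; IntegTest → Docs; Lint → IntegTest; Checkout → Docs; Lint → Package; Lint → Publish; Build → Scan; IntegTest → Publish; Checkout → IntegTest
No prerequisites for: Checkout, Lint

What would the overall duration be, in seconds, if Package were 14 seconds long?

20

Critical path before the change: Checkout→IntegTest→Docs = 8+9+3 = 20 giving 20 seconds.
Package is off the critical path — its longest chain is 18 seconds, giving 2 of slack.
No other chain overtakes it, so the finish is 20 seconds.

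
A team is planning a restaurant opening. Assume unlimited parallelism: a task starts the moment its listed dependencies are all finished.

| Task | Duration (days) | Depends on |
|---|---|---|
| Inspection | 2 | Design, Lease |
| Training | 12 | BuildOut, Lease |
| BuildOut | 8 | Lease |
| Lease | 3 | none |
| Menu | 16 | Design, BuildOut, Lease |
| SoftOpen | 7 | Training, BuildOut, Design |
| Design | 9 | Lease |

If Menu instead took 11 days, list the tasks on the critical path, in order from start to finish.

As given, the longest chain is Lease→BuildOut→Training→SoftOpen = 3+8+12+7 = 30, so the finish is 30 days.
Menu has 2 days of float (longest path through it is 28).
That remains the longest chain; total 30 days.

Lease, BuildOut, Training, SoftOpen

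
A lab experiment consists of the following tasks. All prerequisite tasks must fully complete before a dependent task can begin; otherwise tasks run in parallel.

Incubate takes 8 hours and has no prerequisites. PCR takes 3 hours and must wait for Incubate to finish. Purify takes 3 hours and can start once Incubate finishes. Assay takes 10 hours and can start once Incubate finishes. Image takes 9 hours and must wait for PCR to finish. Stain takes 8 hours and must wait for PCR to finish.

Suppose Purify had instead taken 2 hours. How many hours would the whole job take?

20

As given, the longest chain is Incubate→PCR→Image = 8+3+9 = 20, so the finish is 20 hours.
The longest path through Purify is only 11 hours, so Purify has float 9.
That remains the longest chain; total 20 hours.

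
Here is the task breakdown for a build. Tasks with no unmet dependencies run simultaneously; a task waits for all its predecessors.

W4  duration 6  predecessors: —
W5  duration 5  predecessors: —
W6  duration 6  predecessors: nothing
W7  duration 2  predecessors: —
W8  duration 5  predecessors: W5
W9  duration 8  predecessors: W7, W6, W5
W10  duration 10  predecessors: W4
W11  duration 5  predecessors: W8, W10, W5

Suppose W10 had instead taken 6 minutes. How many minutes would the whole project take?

17

The binding path is W4→W10→W11 = 6+10+5 = 21; finish at 21 minutes.
Since W10 is critical, the -4 change carries straight to that chain (now 17 minutes).
That remains the longest chain; total 17 minutes.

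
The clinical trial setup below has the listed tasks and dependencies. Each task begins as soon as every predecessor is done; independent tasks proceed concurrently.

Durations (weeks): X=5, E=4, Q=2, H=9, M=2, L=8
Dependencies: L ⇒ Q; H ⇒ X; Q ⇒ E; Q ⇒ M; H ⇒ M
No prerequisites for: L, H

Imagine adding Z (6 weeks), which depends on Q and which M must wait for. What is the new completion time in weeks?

Originally the project takes 14 weeks.
With Z inserted, M now waits for max(H, Q, Z).
New critical path: L→Q→Z→M = 8+2+6+2 = 18 ⇒ 18 weeks.

18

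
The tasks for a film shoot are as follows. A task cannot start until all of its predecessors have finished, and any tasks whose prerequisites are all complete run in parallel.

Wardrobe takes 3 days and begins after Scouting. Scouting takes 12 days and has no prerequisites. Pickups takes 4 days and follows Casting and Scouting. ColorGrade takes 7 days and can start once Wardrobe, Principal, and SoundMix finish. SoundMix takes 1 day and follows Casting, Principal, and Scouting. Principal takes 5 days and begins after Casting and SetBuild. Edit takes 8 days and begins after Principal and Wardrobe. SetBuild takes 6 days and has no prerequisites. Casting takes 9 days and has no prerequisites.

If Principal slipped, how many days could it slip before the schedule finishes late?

1

Scouting→Wardrobe→Edit = 12+3+8 = 23 sets the makespan at 23 days.
The longest chain containing Principal totals 22 days.
So Principal can slip 15 − 14 = 1 day.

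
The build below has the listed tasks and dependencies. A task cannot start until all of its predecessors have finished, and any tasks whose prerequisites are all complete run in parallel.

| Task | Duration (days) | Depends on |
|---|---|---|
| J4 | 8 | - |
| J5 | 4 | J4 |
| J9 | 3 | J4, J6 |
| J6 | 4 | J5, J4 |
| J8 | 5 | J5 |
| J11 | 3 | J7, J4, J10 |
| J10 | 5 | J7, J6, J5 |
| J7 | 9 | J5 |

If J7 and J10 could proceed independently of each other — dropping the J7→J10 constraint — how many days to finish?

24

Before: longest chain J4→J5→J7→J10→J11 = 8+4+9+5+3 = 29, finish 29.
Without J7→J10, J10's earliest start moves from 21 to 16.
New critical path: J4→J5→J6→J10→J11 = 8+4+4+5+3 = 24 ⇒ 24 days.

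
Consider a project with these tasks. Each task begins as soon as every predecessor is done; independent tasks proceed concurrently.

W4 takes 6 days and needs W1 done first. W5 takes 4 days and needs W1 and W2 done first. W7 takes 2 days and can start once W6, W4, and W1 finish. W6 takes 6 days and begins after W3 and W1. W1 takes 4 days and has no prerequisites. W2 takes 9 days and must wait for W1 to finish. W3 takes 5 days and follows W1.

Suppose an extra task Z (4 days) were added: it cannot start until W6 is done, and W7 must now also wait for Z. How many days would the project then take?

Originally the project takes 17 days.
With Z inserted, W7 now waits for max(W6, W4, W1, Z).
New critical path: W1→W3→W6→Z→W7 = 4+5+6+4+2 = 21 ⇒ 21 days.

21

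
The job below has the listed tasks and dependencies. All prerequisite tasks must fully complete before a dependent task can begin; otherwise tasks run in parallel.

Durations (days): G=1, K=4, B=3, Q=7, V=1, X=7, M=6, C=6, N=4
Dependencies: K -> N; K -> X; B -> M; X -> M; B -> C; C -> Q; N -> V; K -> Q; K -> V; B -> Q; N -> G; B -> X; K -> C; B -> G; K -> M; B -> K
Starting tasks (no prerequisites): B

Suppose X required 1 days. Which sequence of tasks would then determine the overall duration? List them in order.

B, K, C, Q

Baseline: B→K→X→M = 3+4+7+6 = 20 → 20 days.
X lies on that path, so at 1 day the path becomes 14 days.
Now B→K→C→Q = 3+4+6+7 = 20 is longest, so the finish becomes 20 days.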